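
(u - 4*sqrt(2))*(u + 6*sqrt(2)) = u^2 + 2*sqrt(2)*u - 48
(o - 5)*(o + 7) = o^2 + 2*o - 35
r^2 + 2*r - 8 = (r - 2)*(r + 4)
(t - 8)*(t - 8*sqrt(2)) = t^2 - 8*sqrt(2)*t - 8*t + 64*sqrt(2)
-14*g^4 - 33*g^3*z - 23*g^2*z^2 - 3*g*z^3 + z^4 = (-7*g + z)*(g + z)^2*(2*g + z)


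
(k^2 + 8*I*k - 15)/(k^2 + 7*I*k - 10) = (k + 3*I)/(k + 2*I)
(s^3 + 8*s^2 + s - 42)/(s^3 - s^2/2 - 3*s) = 2*(s^2 + 10*s + 21)/(s*(2*s + 3))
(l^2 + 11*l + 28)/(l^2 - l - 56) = (l + 4)/(l - 8)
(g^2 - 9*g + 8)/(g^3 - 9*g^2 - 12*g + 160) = (g - 1)/(g^2 - g - 20)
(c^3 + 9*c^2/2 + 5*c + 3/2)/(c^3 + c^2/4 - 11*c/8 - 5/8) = 4*(c + 3)/(4*c - 5)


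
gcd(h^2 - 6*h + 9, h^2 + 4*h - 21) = h - 3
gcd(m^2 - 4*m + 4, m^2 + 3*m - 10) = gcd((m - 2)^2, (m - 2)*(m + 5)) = m - 2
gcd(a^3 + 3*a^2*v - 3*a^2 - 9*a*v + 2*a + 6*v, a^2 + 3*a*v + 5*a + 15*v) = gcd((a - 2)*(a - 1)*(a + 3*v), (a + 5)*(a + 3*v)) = a + 3*v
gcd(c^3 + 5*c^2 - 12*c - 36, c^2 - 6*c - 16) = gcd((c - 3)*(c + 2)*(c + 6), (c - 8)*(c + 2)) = c + 2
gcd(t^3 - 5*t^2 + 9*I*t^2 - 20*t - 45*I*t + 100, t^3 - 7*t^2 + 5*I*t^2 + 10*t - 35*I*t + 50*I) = t^2 + t*(-5 + 5*I) - 25*I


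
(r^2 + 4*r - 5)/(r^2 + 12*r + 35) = (r - 1)/(r + 7)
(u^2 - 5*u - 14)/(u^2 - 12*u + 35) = (u + 2)/(u - 5)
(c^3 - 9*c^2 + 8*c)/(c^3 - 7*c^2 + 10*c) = (c^2 - 9*c + 8)/(c^2 - 7*c + 10)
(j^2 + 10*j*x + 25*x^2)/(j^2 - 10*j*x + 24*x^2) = (j^2 + 10*j*x + 25*x^2)/(j^2 - 10*j*x + 24*x^2)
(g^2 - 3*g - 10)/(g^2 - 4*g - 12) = (g - 5)/(g - 6)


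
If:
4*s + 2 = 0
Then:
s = -1/2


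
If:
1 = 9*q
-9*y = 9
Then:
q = 1/9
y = -1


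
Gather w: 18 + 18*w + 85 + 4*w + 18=22*w + 121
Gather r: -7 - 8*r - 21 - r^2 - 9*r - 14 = -r^2 - 17*r - 42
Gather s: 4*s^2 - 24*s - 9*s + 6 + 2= 4*s^2 - 33*s + 8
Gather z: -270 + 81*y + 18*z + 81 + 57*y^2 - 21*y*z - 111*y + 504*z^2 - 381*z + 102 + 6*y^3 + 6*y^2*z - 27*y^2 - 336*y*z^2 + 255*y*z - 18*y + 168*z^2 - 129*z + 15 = 6*y^3 + 30*y^2 - 48*y + z^2*(672 - 336*y) + z*(6*y^2 + 234*y - 492) - 72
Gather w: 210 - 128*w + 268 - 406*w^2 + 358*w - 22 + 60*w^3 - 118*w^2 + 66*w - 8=60*w^3 - 524*w^2 + 296*w + 448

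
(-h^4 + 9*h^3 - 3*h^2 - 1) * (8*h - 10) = -8*h^5 + 82*h^4 - 114*h^3 + 30*h^2 - 8*h + 10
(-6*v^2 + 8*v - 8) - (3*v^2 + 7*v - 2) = -9*v^2 + v - 6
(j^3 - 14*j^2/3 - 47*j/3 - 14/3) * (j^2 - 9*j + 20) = j^5 - 41*j^4/3 + 139*j^3/3 + 43*j^2 - 814*j/3 - 280/3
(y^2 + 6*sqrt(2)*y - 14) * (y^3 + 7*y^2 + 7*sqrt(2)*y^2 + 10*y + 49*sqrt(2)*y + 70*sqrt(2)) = y^5 + 7*y^4 + 13*sqrt(2)*y^4 + 80*y^3 + 91*sqrt(2)*y^3 + 32*sqrt(2)*y^2 + 490*y^2 - 686*sqrt(2)*y + 700*y - 980*sqrt(2)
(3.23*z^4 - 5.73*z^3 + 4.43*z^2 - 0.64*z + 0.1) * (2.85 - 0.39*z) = -1.2597*z^5 + 11.4402*z^4 - 18.0582*z^3 + 12.8751*z^2 - 1.863*z + 0.285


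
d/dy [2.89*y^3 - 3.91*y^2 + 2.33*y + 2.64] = 8.67*y^2 - 7.82*y + 2.33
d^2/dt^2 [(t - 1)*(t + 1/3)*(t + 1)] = 6*t + 2/3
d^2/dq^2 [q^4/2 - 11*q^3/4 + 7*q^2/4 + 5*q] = 6*q^2 - 33*q/2 + 7/2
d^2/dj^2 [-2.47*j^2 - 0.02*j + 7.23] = -4.94000000000000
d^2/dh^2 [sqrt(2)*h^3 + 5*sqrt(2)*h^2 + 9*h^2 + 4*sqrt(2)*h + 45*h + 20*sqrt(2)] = 6*sqrt(2)*h + 10*sqrt(2) + 18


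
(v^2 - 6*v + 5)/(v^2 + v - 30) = (v - 1)/(v + 6)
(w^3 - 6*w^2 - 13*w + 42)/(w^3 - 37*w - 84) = (w - 2)/(w + 4)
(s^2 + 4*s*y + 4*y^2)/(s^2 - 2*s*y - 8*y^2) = (-s - 2*y)/(-s + 4*y)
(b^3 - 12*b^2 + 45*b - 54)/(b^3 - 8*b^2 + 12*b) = (b^2 - 6*b + 9)/(b*(b - 2))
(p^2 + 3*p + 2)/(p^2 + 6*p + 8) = (p + 1)/(p + 4)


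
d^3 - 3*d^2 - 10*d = d*(d - 5)*(d + 2)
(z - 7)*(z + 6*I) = z^2 - 7*z + 6*I*z - 42*I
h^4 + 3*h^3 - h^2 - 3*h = h*(h - 1)*(h + 1)*(h + 3)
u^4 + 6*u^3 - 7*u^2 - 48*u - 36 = (u - 3)*(u + 1)*(u + 2)*(u + 6)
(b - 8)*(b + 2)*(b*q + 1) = b^3*q - 6*b^2*q + b^2 - 16*b*q - 6*b - 16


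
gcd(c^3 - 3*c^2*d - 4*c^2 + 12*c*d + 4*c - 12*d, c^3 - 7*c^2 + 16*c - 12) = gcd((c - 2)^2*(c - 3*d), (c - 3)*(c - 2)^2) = c^2 - 4*c + 4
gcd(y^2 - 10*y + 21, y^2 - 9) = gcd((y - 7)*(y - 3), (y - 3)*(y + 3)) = y - 3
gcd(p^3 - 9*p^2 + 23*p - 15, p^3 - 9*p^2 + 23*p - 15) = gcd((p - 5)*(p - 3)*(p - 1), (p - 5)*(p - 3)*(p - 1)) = p^3 - 9*p^2 + 23*p - 15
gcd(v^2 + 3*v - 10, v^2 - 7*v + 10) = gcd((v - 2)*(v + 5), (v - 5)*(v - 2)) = v - 2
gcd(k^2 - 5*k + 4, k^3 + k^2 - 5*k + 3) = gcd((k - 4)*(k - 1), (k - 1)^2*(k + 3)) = k - 1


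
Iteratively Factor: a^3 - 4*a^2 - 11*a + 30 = (a - 2)*(a^2 - 2*a - 15) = (a - 2)*(a + 3)*(a - 5)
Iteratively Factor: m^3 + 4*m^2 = (m)*(m^2 + 4*m) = m*(m + 4)*(m)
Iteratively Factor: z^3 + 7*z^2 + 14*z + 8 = (z + 4)*(z^2 + 3*z + 2) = (z + 2)*(z + 4)*(z + 1)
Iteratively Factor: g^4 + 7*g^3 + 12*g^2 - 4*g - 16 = (g + 4)*(g^3 + 3*g^2 - 4) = (g + 2)*(g + 4)*(g^2 + g - 2) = (g + 2)^2*(g + 4)*(g - 1)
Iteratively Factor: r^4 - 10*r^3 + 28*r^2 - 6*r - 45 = (r + 1)*(r^3 - 11*r^2 + 39*r - 45) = (r - 5)*(r + 1)*(r^2 - 6*r + 9) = (r - 5)*(r - 3)*(r + 1)*(r - 3)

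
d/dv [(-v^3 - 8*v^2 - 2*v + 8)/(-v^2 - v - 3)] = (v^4 + 2*v^3 + 15*v^2 + 64*v + 14)/(v^4 + 2*v^3 + 7*v^2 + 6*v + 9)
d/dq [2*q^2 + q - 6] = 4*q + 1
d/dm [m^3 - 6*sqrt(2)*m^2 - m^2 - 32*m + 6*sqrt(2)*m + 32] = 3*m^2 - 12*sqrt(2)*m - 2*m - 32 + 6*sqrt(2)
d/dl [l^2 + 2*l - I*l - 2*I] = 2*l + 2 - I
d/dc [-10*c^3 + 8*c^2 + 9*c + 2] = -30*c^2 + 16*c + 9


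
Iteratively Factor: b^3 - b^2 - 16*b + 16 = (b - 4)*(b^2 + 3*b - 4) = (b - 4)*(b + 4)*(b - 1)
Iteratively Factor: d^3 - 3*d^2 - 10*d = (d)*(d^2 - 3*d - 10) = d*(d - 5)*(d + 2)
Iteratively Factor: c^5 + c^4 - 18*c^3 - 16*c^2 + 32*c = (c)*(c^4 + c^3 - 18*c^2 - 16*c + 32) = c*(c - 1)*(c^3 + 2*c^2 - 16*c - 32) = c*(c - 1)*(c + 2)*(c^2 - 16) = c*(c - 4)*(c - 1)*(c + 2)*(c + 4)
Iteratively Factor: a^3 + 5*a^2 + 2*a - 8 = (a - 1)*(a^2 + 6*a + 8) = (a - 1)*(a + 2)*(a + 4)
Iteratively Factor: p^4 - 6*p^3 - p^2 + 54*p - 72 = (p + 3)*(p^3 - 9*p^2 + 26*p - 24) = (p - 4)*(p + 3)*(p^2 - 5*p + 6) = (p - 4)*(p - 2)*(p + 3)*(p - 3)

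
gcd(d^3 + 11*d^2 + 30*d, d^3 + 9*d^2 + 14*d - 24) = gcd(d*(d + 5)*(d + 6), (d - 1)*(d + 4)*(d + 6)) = d + 6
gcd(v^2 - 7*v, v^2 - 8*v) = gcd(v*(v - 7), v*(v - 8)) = v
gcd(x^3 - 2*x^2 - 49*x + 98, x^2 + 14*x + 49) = x + 7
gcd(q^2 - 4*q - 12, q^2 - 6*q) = q - 6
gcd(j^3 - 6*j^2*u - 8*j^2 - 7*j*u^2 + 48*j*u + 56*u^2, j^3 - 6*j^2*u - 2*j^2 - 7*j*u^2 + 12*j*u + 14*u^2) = -j^2 + 6*j*u + 7*u^2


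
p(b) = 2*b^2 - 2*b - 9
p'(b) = 4*b - 2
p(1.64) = -6.90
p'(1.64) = 4.56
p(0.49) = -9.50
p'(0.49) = -0.04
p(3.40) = 7.32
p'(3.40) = 11.60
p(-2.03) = 3.30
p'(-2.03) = -10.12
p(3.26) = 5.74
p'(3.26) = 11.04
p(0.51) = -9.50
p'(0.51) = 0.04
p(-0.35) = -8.06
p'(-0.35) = -3.40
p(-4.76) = 45.84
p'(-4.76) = -21.04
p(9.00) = 135.00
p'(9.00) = 34.00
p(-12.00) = 303.00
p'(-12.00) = -50.00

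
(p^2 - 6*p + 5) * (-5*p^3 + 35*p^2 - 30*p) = -5*p^5 + 65*p^4 - 265*p^3 + 355*p^2 - 150*p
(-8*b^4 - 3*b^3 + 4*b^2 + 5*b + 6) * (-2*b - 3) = 16*b^5 + 30*b^4 + b^3 - 22*b^2 - 27*b - 18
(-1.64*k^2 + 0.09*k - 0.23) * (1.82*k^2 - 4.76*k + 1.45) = -2.9848*k^4 + 7.9702*k^3 - 3.225*k^2 + 1.2253*k - 0.3335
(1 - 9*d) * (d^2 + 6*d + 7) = -9*d^3 - 53*d^2 - 57*d + 7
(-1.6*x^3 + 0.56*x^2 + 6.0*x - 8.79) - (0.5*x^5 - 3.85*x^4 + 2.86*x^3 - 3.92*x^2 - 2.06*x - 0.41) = -0.5*x^5 + 3.85*x^4 - 4.46*x^3 + 4.48*x^2 + 8.06*x - 8.38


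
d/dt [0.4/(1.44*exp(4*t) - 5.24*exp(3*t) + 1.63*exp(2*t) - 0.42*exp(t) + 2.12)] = (-2.304*exp(3*t) + 6.288*exp(2*t) - 1.304*exp(t) + 0.168)*exp(t)/(1.44*exp(4*t) - 5.24*exp(3*t) + 1.63*exp(2*t) - 0.42*exp(t) + 2.12)^2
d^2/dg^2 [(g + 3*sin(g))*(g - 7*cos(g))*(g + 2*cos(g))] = -3*g^2*sin(g) + 5*g^2*cos(g) + 20*g*sin(g) + 30*g*sin(2*g) + 12*g*cos(g) + 28*g*cos(2*g) + 6*g + 33*sin(g)/2 + 28*sin(2*g) + 189*sin(3*g)/2 - 10*cos(g) - 30*cos(2*g)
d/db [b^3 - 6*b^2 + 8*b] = 3*b^2 - 12*b + 8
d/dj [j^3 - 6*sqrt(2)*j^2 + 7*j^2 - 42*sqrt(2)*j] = 3*j^2 - 12*sqrt(2)*j + 14*j - 42*sqrt(2)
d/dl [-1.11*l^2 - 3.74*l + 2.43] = -2.22*l - 3.74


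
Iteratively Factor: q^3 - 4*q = (q)*(q^2 - 4) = q*(q - 2)*(q + 2)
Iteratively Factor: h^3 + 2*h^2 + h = (h)*(h^2 + 2*h + 1) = h*(h + 1)*(h + 1)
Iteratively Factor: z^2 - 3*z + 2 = (z - 1)*(z - 2)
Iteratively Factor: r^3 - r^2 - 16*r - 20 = (r + 2)*(r^2 - 3*r - 10) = (r + 2)^2*(r - 5)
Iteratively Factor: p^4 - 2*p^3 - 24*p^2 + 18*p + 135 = (p + 3)*(p^3 - 5*p^2 - 9*p + 45) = (p - 5)*(p + 3)*(p^2 - 9) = (p - 5)*(p + 3)^2*(p - 3)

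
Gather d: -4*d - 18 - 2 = -4*d - 20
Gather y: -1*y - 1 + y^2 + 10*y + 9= y^2 + 9*y + 8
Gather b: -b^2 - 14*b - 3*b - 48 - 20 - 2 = -b^2 - 17*b - 70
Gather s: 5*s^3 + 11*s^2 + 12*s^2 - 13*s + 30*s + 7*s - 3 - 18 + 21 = 5*s^3 + 23*s^2 + 24*s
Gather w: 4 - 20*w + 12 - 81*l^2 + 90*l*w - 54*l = -81*l^2 - 54*l + w*(90*l - 20) + 16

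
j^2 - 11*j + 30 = (j - 6)*(j - 5)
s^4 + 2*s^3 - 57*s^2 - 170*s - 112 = (s - 8)*(s + 1)*(s + 2)*(s + 7)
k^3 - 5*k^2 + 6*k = k*(k - 3)*(k - 2)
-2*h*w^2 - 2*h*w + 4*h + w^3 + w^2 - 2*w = (-2*h + w)*(w - 1)*(w + 2)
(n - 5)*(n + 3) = n^2 - 2*n - 15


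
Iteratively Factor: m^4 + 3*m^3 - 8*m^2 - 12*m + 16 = (m + 2)*(m^3 + m^2 - 10*m + 8) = (m - 1)*(m + 2)*(m^2 + 2*m - 8) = (m - 2)*(m - 1)*(m + 2)*(m + 4)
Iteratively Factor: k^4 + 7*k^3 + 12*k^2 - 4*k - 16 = (k + 4)*(k^3 + 3*k^2 - 4) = (k + 2)*(k + 4)*(k^2 + k - 2) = (k + 2)^2*(k + 4)*(k - 1)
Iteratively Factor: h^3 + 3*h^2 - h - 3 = (h + 1)*(h^2 + 2*h - 3) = (h + 1)*(h + 3)*(h - 1)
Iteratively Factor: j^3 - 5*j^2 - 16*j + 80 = (j - 5)*(j^2 - 16) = (j - 5)*(j + 4)*(j - 4)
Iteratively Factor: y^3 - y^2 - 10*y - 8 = (y + 1)*(y^2 - 2*y - 8) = (y + 1)*(y + 2)*(y - 4)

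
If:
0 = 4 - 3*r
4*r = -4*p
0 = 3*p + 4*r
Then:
No Solution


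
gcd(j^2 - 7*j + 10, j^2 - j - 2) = j - 2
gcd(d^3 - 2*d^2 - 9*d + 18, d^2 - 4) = d - 2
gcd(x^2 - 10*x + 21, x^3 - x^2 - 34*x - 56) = x - 7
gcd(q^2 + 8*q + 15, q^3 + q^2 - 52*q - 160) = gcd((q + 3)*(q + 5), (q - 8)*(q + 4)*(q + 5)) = q + 5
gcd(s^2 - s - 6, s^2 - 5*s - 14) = s + 2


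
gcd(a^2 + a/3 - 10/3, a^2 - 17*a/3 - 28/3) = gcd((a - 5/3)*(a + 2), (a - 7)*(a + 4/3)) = 1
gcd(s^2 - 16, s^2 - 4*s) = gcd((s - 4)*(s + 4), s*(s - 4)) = s - 4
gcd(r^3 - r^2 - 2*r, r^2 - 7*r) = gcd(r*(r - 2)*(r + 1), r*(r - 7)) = r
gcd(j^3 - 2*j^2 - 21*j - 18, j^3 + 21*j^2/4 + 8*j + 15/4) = j^2 + 4*j + 3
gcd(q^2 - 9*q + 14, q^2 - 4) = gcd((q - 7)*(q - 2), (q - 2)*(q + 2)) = q - 2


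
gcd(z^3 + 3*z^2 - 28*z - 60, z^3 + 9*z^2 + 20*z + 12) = z^2 + 8*z + 12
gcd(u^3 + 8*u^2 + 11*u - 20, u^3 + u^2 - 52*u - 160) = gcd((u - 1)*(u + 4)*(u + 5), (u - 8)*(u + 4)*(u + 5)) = u^2 + 9*u + 20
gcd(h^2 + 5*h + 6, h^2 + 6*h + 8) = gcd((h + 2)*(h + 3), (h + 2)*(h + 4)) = h + 2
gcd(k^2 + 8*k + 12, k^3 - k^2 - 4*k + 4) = k + 2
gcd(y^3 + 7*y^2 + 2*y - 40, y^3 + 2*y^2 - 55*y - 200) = y + 5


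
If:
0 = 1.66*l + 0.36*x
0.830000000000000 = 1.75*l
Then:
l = 0.47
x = -2.19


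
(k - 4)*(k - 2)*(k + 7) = k^3 + k^2 - 34*k + 56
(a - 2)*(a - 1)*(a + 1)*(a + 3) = a^4 + a^3 - 7*a^2 - a + 6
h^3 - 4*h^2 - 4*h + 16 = (h - 4)*(h - 2)*(h + 2)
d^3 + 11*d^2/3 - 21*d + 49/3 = (d - 7/3)*(d - 1)*(d + 7)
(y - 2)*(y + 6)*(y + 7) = y^3 + 11*y^2 + 16*y - 84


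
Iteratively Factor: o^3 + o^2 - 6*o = (o + 3)*(o^2 - 2*o) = (o - 2)*(o + 3)*(o)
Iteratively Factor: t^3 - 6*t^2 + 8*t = (t)*(t^2 - 6*t + 8) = t*(t - 4)*(t - 2)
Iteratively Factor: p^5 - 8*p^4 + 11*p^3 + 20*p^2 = (p - 5)*(p^4 - 3*p^3 - 4*p^2) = (p - 5)*(p + 1)*(p^3 - 4*p^2) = p*(p - 5)*(p + 1)*(p^2 - 4*p) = p*(p - 5)*(p - 4)*(p + 1)*(p)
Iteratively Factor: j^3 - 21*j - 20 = (j + 1)*(j^2 - j - 20) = (j - 5)*(j + 1)*(j + 4)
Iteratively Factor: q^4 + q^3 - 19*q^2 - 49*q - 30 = (q + 1)*(q^3 - 19*q - 30) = (q + 1)*(q + 2)*(q^2 - 2*q - 15) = (q + 1)*(q + 2)*(q + 3)*(q - 5)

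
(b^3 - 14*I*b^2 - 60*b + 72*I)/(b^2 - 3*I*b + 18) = (b^2 - 8*I*b - 12)/(b + 3*I)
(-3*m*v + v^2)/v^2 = (-3*m + v)/v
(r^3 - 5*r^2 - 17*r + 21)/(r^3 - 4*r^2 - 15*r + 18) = (r - 7)/(r - 6)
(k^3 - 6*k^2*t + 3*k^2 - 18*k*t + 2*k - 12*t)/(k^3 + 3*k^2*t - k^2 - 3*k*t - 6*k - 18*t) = (k^2 - 6*k*t + k - 6*t)/(k^2 + 3*k*t - 3*k - 9*t)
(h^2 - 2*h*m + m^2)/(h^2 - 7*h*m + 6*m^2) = (h - m)/(h - 6*m)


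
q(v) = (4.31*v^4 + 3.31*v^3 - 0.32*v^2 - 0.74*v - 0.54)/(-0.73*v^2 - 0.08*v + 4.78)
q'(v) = (1.46*v + 0.08)*(4.31*v^4 + 3.31*v^3 - 0.32*v^2 - 0.74*v - 0.54)/(-0.73*v^2 - 0.08*v + 4.78)^2 + (17.24*v^3 + 9.93*v^2 - 0.64*v - 0.74)/(-0.73*v^2 - 0.08*v + 4.78)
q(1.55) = 11.97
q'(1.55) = 39.41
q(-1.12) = 0.51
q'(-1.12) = -3.18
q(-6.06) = -235.25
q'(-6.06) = 65.28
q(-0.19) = -0.09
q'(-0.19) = -0.08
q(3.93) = -179.27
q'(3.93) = -22.56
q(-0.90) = 0.07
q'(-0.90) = -1.12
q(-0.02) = -0.11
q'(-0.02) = -0.15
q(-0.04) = -0.11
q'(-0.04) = -0.15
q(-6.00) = -231.36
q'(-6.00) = 64.47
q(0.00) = -0.11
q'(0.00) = -0.16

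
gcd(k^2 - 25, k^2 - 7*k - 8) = 1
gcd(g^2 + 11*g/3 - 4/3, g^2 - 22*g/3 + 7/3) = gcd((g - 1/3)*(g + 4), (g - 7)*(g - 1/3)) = g - 1/3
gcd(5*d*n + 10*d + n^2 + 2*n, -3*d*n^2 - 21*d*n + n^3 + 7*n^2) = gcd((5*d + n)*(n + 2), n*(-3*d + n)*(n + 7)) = 1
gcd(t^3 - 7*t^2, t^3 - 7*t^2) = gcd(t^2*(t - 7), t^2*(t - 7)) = t^3 - 7*t^2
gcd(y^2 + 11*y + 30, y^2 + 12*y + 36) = y + 6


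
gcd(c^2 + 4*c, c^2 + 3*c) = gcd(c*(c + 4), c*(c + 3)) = c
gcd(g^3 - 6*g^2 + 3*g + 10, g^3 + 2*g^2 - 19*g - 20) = g + 1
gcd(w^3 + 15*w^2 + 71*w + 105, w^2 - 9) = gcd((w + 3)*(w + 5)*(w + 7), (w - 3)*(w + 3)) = w + 3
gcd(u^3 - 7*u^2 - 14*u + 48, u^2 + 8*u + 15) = u + 3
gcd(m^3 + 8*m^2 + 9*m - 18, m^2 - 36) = m + 6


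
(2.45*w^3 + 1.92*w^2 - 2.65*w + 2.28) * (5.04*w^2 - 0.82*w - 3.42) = 12.348*w^5 + 7.6678*w^4 - 23.3094*w^3 + 7.0978*w^2 + 7.1934*w - 7.7976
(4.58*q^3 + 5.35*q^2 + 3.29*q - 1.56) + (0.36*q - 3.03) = 4.58*q^3 + 5.35*q^2 + 3.65*q - 4.59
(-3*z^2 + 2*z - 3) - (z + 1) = -3*z^2 + z - 4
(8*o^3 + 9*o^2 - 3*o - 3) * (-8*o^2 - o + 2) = -64*o^5 - 80*o^4 + 31*o^3 + 45*o^2 - 3*o - 6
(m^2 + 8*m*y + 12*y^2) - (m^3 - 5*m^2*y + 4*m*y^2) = -m^3 + 5*m^2*y + m^2 - 4*m*y^2 + 8*m*y + 12*y^2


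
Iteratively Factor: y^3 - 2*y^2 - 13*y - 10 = (y + 2)*(y^2 - 4*y - 5) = (y + 1)*(y + 2)*(y - 5)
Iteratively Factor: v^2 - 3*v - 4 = (v - 4)*(v + 1)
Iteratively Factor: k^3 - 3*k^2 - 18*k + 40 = (k + 4)*(k^2 - 7*k + 10) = (k - 5)*(k + 4)*(k - 2)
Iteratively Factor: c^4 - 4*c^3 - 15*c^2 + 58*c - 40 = (c - 1)*(c^3 - 3*c^2 - 18*c + 40) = (c - 2)*(c - 1)*(c^2 - c - 20) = (c - 2)*(c - 1)*(c + 4)*(c - 5)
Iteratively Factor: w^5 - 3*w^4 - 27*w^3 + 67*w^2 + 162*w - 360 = (w + 3)*(w^4 - 6*w^3 - 9*w^2 + 94*w - 120) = (w - 5)*(w + 3)*(w^3 - w^2 - 14*w + 24) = (w - 5)*(w - 2)*(w + 3)*(w^2 + w - 12) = (w - 5)*(w - 3)*(w - 2)*(w + 3)*(w + 4)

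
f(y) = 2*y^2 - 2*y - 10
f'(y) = 4*y - 2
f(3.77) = 10.89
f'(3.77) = 13.08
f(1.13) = -9.71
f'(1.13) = 2.52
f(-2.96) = 13.44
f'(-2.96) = -13.84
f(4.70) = 24.78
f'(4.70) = 16.80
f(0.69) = -10.43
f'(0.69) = 0.76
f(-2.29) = 5.07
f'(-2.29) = -11.16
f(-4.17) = 33.12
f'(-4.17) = -18.68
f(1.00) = -10.00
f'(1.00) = 2.00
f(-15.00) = 470.00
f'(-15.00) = -62.00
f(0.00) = -10.00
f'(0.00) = -2.00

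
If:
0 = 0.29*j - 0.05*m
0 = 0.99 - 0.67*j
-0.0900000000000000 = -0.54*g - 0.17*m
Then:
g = -2.53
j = 1.48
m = 8.57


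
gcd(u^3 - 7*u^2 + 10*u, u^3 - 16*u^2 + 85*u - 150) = u - 5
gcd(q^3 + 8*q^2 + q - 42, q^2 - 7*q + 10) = q - 2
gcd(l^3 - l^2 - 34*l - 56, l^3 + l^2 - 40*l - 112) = l^2 - 3*l - 28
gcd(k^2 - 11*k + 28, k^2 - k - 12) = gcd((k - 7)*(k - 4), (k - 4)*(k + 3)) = k - 4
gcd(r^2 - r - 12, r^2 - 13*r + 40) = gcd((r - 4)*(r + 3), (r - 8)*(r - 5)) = 1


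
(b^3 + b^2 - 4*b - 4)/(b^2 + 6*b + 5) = (b^2 - 4)/(b + 5)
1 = 1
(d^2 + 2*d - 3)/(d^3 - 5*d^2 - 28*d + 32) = (d + 3)/(d^2 - 4*d - 32)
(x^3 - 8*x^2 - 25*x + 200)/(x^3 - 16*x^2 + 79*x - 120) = (x + 5)/(x - 3)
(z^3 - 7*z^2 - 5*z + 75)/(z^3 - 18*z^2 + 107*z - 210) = (z^2 - 2*z - 15)/(z^2 - 13*z + 42)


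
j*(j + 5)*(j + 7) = j^3 + 12*j^2 + 35*j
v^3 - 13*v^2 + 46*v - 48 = (v - 8)*(v - 3)*(v - 2)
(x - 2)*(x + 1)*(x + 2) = x^3 + x^2 - 4*x - 4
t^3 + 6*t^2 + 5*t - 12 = (t - 1)*(t + 3)*(t + 4)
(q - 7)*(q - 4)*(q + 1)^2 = q^4 - 9*q^3 + 7*q^2 + 45*q + 28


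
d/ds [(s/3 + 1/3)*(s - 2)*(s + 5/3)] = s^2 + 4*s/9 - 11/9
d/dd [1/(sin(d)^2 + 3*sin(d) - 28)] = -(2*sin(d) + 3)*cos(d)/(sin(d)^2 + 3*sin(d) - 28)^2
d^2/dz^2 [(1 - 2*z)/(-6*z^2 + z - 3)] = 2*(4*(2 - 9*z)*(6*z^2 - z + 3) + (2*z - 1)*(12*z - 1)^2)/(6*z^2 - z + 3)^3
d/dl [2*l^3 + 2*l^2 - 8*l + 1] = 6*l^2 + 4*l - 8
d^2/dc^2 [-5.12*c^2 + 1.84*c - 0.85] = -10.2400000000000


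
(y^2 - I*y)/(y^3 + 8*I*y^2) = (y - I)/(y*(y + 8*I))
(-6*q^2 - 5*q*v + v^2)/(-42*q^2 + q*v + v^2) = (q + v)/(7*q + v)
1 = 1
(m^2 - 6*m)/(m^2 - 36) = m/(m + 6)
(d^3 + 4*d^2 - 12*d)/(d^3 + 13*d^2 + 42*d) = (d - 2)/(d + 7)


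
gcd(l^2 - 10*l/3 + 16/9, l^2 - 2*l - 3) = 1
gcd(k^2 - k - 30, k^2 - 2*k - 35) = k + 5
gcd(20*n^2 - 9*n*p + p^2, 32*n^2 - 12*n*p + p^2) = -4*n + p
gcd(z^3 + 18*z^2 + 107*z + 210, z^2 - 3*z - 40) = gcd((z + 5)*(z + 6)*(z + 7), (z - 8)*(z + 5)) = z + 5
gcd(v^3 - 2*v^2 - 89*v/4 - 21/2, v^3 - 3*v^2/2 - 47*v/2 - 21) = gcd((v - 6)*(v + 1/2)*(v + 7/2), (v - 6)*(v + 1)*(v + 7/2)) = v^2 - 5*v/2 - 21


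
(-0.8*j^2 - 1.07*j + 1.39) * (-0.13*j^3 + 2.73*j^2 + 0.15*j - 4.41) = 0.104*j^5 - 2.0449*j^4 - 3.2218*j^3 + 7.1622*j^2 + 4.9272*j - 6.1299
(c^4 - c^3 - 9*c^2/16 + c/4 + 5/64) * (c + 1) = c^5 - 25*c^3/16 - 5*c^2/16 + 21*c/64 + 5/64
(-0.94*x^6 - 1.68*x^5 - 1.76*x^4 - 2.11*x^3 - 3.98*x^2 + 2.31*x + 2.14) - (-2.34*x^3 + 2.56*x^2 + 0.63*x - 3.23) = -0.94*x^6 - 1.68*x^5 - 1.76*x^4 + 0.23*x^3 - 6.54*x^2 + 1.68*x + 5.37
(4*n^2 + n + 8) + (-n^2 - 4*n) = 3*n^2 - 3*n + 8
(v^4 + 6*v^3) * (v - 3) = v^5 + 3*v^4 - 18*v^3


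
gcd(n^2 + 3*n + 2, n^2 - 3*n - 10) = n + 2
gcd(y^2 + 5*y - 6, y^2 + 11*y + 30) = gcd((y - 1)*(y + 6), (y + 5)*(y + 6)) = y + 6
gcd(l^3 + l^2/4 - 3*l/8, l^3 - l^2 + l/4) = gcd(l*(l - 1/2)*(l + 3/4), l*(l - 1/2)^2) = l^2 - l/2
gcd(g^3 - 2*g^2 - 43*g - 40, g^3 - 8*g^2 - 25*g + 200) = g^2 - 3*g - 40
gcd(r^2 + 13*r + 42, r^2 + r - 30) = r + 6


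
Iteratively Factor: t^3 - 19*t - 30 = (t - 5)*(t^2 + 5*t + 6) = (t - 5)*(t + 2)*(t + 3)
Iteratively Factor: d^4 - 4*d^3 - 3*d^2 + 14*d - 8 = (d - 1)*(d^3 - 3*d^2 - 6*d + 8) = (d - 1)^2*(d^2 - 2*d - 8) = (d - 1)^2*(d + 2)*(d - 4)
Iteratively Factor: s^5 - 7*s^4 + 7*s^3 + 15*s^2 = (s - 5)*(s^4 - 2*s^3 - 3*s^2) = s*(s - 5)*(s^3 - 2*s^2 - 3*s) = s*(s - 5)*(s - 3)*(s^2 + s) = s*(s - 5)*(s - 3)*(s + 1)*(s)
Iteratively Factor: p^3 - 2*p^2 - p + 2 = (p - 1)*(p^2 - p - 2) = (p - 1)*(p + 1)*(p - 2)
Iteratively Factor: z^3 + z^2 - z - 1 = (z + 1)*(z^2 - 1) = (z + 1)^2*(z - 1)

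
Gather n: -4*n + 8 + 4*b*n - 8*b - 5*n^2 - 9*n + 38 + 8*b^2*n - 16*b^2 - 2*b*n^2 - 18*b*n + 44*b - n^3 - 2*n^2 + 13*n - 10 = -16*b^2 + 36*b - n^3 + n^2*(-2*b - 7) + n*(8*b^2 - 14*b) + 36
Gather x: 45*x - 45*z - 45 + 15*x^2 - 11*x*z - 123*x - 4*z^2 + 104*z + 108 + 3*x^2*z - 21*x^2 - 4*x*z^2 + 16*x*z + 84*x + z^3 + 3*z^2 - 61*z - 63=x^2*(3*z - 6) + x*(-4*z^2 + 5*z + 6) + z^3 - z^2 - 2*z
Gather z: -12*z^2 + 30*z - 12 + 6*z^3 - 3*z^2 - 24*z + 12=6*z^3 - 15*z^2 + 6*z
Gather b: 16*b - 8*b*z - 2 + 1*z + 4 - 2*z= b*(16 - 8*z) - z + 2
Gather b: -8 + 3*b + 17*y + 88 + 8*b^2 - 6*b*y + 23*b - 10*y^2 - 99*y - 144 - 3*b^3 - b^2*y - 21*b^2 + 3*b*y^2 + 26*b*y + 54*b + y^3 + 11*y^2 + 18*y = -3*b^3 + b^2*(-y - 13) + b*(3*y^2 + 20*y + 80) + y^3 + y^2 - 64*y - 64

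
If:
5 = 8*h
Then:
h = 5/8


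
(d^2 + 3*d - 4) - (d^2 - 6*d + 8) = 9*d - 12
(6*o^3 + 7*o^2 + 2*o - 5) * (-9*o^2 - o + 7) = -54*o^5 - 69*o^4 + 17*o^3 + 92*o^2 + 19*o - 35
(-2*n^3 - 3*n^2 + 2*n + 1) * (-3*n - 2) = 6*n^4 + 13*n^3 - 7*n - 2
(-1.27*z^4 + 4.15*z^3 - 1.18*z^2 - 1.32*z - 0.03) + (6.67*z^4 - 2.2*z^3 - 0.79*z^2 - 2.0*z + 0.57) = 5.4*z^4 + 1.95*z^3 - 1.97*z^2 - 3.32*z + 0.54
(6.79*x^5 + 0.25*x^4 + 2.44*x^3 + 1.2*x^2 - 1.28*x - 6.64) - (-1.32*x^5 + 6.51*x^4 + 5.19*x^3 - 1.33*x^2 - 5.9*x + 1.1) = 8.11*x^5 - 6.26*x^4 - 2.75*x^3 + 2.53*x^2 + 4.62*x - 7.74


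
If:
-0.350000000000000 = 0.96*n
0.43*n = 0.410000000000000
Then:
No Solution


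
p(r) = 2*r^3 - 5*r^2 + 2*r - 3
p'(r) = 6*r^2 - 10*r + 2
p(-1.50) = -24.00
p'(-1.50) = 30.50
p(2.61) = 3.72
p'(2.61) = 16.77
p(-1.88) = -37.72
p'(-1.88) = 42.01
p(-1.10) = -13.91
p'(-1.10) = 20.26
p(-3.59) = -167.16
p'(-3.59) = 115.23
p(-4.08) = -230.23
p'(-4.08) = 142.68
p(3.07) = 13.88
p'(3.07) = 27.85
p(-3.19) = -125.18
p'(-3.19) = 94.96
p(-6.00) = -627.00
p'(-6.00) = 278.00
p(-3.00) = -108.00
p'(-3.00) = 86.00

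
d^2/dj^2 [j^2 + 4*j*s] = 2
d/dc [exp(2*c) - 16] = 2*exp(2*c)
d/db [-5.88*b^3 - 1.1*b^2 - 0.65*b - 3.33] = -17.64*b^2 - 2.2*b - 0.65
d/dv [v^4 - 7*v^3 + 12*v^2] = v*(4*v^2 - 21*v + 24)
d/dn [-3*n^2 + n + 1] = 1 - 6*n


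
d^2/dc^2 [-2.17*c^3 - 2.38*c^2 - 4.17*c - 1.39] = -13.02*c - 4.76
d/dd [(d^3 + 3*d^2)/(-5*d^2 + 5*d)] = (-d^2 + 2*d + 3)/(5*(d^2 - 2*d + 1))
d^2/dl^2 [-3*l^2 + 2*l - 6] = -6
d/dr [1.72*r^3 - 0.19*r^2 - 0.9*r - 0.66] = 5.16*r^2 - 0.38*r - 0.9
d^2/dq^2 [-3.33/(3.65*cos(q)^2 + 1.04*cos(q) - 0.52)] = (177.4557*(1 - cos(q)^2)^2 + 37.92204*cos(q)^3 + 117.610938*cos(q)^2 - 74.043216*cos(q) - 197.299836)/(3.65*cos(q)^2 + 1.04*cos(q) - 0.52)^3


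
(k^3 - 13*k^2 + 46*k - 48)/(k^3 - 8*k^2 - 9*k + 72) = (k - 2)/(k + 3)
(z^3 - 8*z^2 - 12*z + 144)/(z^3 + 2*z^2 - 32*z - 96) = (z - 6)/(z + 4)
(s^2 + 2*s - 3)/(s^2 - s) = (s + 3)/s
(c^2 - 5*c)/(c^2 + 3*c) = (c - 5)/(c + 3)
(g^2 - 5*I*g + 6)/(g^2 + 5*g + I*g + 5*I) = (g - 6*I)/(g + 5)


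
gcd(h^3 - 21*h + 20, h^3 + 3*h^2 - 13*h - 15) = h + 5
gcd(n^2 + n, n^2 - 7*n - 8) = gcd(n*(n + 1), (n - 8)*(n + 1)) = n + 1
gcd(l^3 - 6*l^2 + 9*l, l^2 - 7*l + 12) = l - 3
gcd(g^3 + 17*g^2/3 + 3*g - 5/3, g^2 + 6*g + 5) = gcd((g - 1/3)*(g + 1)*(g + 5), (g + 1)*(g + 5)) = g^2 + 6*g + 5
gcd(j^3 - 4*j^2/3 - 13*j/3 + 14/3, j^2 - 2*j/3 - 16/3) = j + 2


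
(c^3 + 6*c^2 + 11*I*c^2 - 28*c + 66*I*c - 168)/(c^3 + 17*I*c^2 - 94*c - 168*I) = (c + 6)/(c + 6*I)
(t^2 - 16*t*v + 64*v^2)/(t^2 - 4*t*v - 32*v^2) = (t - 8*v)/(t + 4*v)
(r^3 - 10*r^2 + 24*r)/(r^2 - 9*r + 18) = r*(r - 4)/(r - 3)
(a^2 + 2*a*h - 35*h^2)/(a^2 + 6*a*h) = (a^2 + 2*a*h - 35*h^2)/(a*(a + 6*h))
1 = 1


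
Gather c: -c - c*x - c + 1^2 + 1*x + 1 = c*(-x - 2) + x + 2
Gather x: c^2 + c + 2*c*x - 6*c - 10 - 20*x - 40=c^2 - 5*c + x*(2*c - 20) - 50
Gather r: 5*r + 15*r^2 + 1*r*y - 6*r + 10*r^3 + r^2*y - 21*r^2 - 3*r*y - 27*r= 10*r^3 + r^2*(y - 6) + r*(-2*y - 28)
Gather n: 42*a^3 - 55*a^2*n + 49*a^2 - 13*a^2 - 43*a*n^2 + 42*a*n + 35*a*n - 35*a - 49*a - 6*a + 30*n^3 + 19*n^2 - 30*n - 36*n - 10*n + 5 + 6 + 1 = 42*a^3 + 36*a^2 - 90*a + 30*n^3 + n^2*(19 - 43*a) + n*(-55*a^2 + 77*a - 76) + 12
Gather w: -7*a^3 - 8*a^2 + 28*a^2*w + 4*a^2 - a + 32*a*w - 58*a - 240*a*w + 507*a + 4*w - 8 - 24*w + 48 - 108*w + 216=-7*a^3 - 4*a^2 + 448*a + w*(28*a^2 - 208*a - 128) + 256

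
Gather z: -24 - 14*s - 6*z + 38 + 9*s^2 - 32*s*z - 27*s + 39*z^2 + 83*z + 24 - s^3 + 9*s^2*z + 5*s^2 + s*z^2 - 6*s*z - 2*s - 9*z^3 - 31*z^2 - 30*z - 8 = -s^3 + 14*s^2 - 43*s - 9*z^3 + z^2*(s + 8) + z*(9*s^2 - 38*s + 47) + 30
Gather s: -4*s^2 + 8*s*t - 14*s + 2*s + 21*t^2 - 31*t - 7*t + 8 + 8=-4*s^2 + s*(8*t - 12) + 21*t^2 - 38*t + 16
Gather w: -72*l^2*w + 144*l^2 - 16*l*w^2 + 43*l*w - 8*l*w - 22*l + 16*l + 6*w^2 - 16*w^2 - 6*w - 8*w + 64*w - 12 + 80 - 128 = 144*l^2 - 6*l + w^2*(-16*l - 10) + w*(-72*l^2 + 35*l + 50) - 60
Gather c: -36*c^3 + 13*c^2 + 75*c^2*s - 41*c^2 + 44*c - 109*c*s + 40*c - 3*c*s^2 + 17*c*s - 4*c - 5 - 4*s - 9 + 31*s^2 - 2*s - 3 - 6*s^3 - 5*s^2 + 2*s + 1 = -36*c^3 + c^2*(75*s - 28) + c*(-3*s^2 - 92*s + 80) - 6*s^3 + 26*s^2 - 4*s - 16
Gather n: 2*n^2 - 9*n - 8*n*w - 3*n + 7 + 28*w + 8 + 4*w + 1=2*n^2 + n*(-8*w - 12) + 32*w + 16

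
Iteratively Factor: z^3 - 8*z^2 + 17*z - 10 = (z - 1)*(z^2 - 7*z + 10) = (z - 5)*(z - 1)*(z - 2)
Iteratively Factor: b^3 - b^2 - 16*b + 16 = (b - 1)*(b^2 - 16) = (b - 4)*(b - 1)*(b + 4)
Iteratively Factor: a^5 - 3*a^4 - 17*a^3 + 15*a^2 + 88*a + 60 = (a + 1)*(a^4 - 4*a^3 - 13*a^2 + 28*a + 60) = (a + 1)*(a + 2)*(a^3 - 6*a^2 - a + 30) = (a + 1)*(a + 2)^2*(a^2 - 8*a + 15) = (a - 5)*(a + 1)*(a + 2)^2*(a - 3)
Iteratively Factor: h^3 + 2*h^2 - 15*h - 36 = (h + 3)*(h^2 - h - 12) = (h + 3)^2*(h - 4)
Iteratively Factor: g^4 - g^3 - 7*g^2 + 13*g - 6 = (g + 3)*(g^3 - 4*g^2 + 5*g - 2) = (g - 2)*(g + 3)*(g^2 - 2*g + 1) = (g - 2)*(g - 1)*(g + 3)*(g - 1)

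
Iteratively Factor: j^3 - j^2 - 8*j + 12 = (j - 2)*(j^2 + j - 6) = (j - 2)^2*(j + 3)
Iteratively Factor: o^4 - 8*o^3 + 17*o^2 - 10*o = (o - 2)*(o^3 - 6*o^2 + 5*o) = o*(o - 2)*(o^2 - 6*o + 5) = o*(o - 5)*(o - 2)*(o - 1)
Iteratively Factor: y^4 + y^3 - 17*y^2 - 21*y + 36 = (y - 1)*(y^3 + 2*y^2 - 15*y - 36) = (y - 1)*(y + 3)*(y^2 - y - 12) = (y - 1)*(y + 3)^2*(y - 4)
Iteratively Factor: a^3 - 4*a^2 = (a)*(a^2 - 4*a) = a*(a - 4)*(a)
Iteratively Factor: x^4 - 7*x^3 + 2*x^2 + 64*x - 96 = (x - 4)*(x^3 - 3*x^2 - 10*x + 24) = (x - 4)*(x + 3)*(x^2 - 6*x + 8) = (x - 4)*(x - 2)*(x + 3)*(x - 4)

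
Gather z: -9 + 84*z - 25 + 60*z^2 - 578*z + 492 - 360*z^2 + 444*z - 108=-300*z^2 - 50*z + 350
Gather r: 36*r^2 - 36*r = 36*r^2 - 36*r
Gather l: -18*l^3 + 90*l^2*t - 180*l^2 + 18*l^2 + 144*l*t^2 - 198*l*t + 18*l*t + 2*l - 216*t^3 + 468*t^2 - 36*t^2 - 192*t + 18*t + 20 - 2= -18*l^3 + l^2*(90*t - 162) + l*(144*t^2 - 180*t + 2) - 216*t^3 + 432*t^2 - 174*t + 18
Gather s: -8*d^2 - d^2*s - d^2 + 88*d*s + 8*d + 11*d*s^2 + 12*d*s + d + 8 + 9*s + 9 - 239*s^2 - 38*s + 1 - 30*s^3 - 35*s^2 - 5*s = -9*d^2 + 9*d - 30*s^3 + s^2*(11*d - 274) + s*(-d^2 + 100*d - 34) + 18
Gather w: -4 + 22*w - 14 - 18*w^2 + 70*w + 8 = -18*w^2 + 92*w - 10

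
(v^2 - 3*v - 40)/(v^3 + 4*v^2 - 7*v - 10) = (v - 8)/(v^2 - v - 2)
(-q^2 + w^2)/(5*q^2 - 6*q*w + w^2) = (-q - w)/(5*q - w)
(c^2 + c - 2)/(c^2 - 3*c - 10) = (c - 1)/(c - 5)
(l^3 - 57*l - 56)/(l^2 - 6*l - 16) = (l^2 + 8*l + 7)/(l + 2)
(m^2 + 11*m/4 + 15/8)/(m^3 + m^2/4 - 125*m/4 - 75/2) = (m + 3/2)/(m^2 - m - 30)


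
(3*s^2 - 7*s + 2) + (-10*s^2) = -7*s^2 - 7*s + 2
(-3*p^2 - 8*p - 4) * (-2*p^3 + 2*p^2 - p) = 6*p^5 + 10*p^4 - 5*p^3 + 4*p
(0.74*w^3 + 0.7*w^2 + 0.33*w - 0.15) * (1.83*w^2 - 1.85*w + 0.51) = 1.3542*w^5 - 0.0880000000000001*w^4 - 0.3137*w^3 - 0.528*w^2 + 0.4458*w - 0.0765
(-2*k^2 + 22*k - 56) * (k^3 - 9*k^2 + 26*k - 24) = -2*k^5 + 40*k^4 - 306*k^3 + 1124*k^2 - 1984*k + 1344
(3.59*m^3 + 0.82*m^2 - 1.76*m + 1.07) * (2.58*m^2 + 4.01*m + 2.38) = 9.2622*m^5 + 16.5115*m^4 + 7.2916*m^3 - 2.3454*m^2 + 0.101900000000001*m + 2.5466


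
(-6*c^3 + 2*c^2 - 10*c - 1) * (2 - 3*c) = 18*c^4 - 18*c^3 + 34*c^2 - 17*c - 2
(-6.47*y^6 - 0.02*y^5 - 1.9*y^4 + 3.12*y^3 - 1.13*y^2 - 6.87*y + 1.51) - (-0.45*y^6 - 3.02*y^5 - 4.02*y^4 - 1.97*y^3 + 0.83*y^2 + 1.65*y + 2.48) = -6.02*y^6 + 3.0*y^5 + 2.12*y^4 + 5.09*y^3 - 1.96*y^2 - 8.52*y - 0.97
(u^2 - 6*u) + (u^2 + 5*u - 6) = 2*u^2 - u - 6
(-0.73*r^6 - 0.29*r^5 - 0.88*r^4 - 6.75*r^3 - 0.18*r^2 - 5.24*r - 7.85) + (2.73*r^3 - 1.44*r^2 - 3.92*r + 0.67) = -0.73*r^6 - 0.29*r^5 - 0.88*r^4 - 4.02*r^3 - 1.62*r^2 - 9.16*r - 7.18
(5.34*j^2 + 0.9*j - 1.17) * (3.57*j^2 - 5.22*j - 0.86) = 19.0638*j^4 - 24.6618*j^3 - 13.4673*j^2 + 5.3334*j + 1.0062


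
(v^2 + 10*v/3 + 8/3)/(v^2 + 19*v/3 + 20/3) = (v + 2)/(v + 5)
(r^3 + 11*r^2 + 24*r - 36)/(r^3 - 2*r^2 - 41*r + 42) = (r + 6)/(r - 7)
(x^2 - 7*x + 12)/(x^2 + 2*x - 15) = (x - 4)/(x + 5)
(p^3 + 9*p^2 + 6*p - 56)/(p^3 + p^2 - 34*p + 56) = (p + 4)/(p - 4)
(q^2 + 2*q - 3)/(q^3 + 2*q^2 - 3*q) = 1/q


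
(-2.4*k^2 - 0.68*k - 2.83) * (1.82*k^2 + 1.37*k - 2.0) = -4.368*k^4 - 4.5256*k^3 - 1.2822*k^2 - 2.5171*k + 5.66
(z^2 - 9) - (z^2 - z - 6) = z - 3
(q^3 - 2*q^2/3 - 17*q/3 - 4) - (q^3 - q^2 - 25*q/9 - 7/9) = q^2/3 - 26*q/9 - 29/9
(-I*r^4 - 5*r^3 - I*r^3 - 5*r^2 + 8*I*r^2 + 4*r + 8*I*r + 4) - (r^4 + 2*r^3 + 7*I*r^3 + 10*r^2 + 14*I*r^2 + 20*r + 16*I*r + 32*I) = -r^4 - I*r^4 - 7*r^3 - 8*I*r^3 - 15*r^2 - 6*I*r^2 - 16*r - 8*I*r + 4 - 32*I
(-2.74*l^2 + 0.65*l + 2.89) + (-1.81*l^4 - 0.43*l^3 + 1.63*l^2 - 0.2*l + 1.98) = -1.81*l^4 - 0.43*l^3 - 1.11*l^2 + 0.45*l + 4.87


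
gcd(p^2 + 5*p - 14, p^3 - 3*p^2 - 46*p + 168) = p + 7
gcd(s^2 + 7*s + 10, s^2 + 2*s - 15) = s + 5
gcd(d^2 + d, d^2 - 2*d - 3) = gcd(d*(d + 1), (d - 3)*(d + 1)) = d + 1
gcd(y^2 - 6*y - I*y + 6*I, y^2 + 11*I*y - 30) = 1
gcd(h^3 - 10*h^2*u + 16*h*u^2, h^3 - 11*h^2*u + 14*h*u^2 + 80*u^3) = -h + 8*u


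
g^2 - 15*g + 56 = (g - 8)*(g - 7)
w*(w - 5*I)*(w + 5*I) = w^3 + 25*w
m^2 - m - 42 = (m - 7)*(m + 6)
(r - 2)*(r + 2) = r^2 - 4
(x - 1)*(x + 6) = x^2 + 5*x - 6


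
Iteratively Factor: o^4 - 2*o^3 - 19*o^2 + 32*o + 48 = (o - 3)*(o^3 + o^2 - 16*o - 16) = (o - 3)*(o + 4)*(o^2 - 3*o - 4) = (o - 4)*(o - 3)*(o + 4)*(o + 1)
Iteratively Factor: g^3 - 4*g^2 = (g)*(g^2 - 4*g) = g*(g - 4)*(g)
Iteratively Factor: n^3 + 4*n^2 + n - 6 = (n + 2)*(n^2 + 2*n - 3) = (n + 2)*(n + 3)*(n - 1)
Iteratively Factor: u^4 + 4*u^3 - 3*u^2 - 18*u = (u + 3)*(u^3 + u^2 - 6*u) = (u + 3)^2*(u^2 - 2*u) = u*(u + 3)^2*(u - 2)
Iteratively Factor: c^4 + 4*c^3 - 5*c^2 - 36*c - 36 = (c + 2)*(c^3 + 2*c^2 - 9*c - 18) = (c - 3)*(c + 2)*(c^2 + 5*c + 6) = (c - 3)*(c + 2)*(c + 3)*(c + 2)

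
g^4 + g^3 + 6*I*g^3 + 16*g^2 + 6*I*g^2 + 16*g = g*(g + 1)*(g - 2*I)*(g + 8*I)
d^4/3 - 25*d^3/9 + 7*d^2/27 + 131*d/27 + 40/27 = (d/3 + 1/3)*(d - 8)*(d - 5/3)*(d + 1/3)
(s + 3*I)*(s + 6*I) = s^2 + 9*I*s - 18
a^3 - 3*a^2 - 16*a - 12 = (a - 6)*(a + 1)*(a + 2)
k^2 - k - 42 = (k - 7)*(k + 6)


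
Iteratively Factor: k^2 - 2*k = (k)*(k - 2)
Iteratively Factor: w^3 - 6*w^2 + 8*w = (w - 4)*(w^2 - 2*w) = (w - 4)*(w - 2)*(w)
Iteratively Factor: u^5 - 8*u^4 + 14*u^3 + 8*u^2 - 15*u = (u)*(u^4 - 8*u^3 + 14*u^2 + 8*u - 15) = u*(u - 5)*(u^3 - 3*u^2 - u + 3) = u*(u - 5)*(u - 1)*(u^2 - 2*u - 3) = u*(u - 5)*(u - 3)*(u - 1)*(u + 1)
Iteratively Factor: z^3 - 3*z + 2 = (z - 1)*(z^2 + z - 2) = (z - 1)^2*(z + 2)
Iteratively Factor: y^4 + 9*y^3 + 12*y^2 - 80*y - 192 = (y - 3)*(y^3 + 12*y^2 + 48*y + 64) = (y - 3)*(y + 4)*(y^2 + 8*y + 16) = (y - 3)*(y + 4)^2*(y + 4)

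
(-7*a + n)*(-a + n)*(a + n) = 7*a^3 - a^2*n - 7*a*n^2 + n^3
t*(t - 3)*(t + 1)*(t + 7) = t^4 + 5*t^3 - 17*t^2 - 21*t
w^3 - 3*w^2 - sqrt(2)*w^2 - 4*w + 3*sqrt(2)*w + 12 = (w - 3)*(w - 2*sqrt(2))*(w + sqrt(2))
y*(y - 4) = y^2 - 4*y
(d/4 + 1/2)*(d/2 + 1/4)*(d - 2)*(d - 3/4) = d^4/8 - d^3/32 - 35*d^2/64 + d/8 + 3/16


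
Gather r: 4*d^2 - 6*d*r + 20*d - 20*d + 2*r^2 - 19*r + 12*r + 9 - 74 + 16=4*d^2 + 2*r^2 + r*(-6*d - 7) - 49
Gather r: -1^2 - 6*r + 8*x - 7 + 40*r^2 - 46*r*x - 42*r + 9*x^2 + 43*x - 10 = 40*r^2 + r*(-46*x - 48) + 9*x^2 + 51*x - 18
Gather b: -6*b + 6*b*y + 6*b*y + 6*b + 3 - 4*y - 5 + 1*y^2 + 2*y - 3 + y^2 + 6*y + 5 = 12*b*y + 2*y^2 + 4*y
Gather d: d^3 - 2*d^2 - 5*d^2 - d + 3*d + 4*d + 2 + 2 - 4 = d^3 - 7*d^2 + 6*d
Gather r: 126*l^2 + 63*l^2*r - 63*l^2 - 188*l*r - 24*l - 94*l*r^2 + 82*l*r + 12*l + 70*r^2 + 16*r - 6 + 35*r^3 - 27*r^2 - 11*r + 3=63*l^2 - 12*l + 35*r^3 + r^2*(43 - 94*l) + r*(63*l^2 - 106*l + 5) - 3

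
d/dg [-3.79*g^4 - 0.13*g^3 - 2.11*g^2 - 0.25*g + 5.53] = -15.16*g^3 - 0.39*g^2 - 4.22*g - 0.25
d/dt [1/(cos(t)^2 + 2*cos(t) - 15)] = 2*(cos(t) + 1)*sin(t)/(cos(t)^2 + 2*cos(t) - 15)^2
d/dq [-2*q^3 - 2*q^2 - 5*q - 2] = -6*q^2 - 4*q - 5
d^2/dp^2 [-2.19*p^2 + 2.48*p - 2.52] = -4.38000000000000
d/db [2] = 0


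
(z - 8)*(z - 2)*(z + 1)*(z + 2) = z^4 - 7*z^3 - 12*z^2 + 28*z + 32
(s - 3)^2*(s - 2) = s^3 - 8*s^2 + 21*s - 18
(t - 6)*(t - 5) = t^2 - 11*t + 30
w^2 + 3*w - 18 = (w - 3)*(w + 6)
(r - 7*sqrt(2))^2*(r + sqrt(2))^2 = r^4 - 12*sqrt(2)*r^3 + 44*r^2 + 168*sqrt(2)*r + 196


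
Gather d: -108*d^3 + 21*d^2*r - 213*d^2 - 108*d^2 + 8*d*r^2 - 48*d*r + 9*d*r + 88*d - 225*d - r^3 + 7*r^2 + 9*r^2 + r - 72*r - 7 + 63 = -108*d^3 + d^2*(21*r - 321) + d*(8*r^2 - 39*r - 137) - r^3 + 16*r^2 - 71*r + 56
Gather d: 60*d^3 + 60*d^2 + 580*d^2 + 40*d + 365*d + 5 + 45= 60*d^3 + 640*d^2 + 405*d + 50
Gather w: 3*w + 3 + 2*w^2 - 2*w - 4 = 2*w^2 + w - 1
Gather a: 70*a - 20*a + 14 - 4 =50*a + 10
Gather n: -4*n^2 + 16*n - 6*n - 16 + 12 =-4*n^2 + 10*n - 4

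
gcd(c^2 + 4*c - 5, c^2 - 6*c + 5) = c - 1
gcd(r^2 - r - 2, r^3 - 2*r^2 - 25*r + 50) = r - 2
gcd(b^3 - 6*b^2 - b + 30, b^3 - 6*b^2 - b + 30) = b^3 - 6*b^2 - b + 30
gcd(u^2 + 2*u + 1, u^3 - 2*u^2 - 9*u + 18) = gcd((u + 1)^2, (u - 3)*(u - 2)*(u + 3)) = 1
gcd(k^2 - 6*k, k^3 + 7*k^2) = k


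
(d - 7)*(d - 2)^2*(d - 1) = d^4 - 12*d^3 + 43*d^2 - 60*d + 28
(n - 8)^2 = n^2 - 16*n + 64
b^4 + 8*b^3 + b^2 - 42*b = b*(b - 2)*(b + 3)*(b + 7)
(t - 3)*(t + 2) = t^2 - t - 6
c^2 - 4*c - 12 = (c - 6)*(c + 2)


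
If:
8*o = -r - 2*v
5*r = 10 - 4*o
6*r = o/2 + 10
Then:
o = 20/53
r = 90/53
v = -125/53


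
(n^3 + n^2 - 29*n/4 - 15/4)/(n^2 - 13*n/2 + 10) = (2*n^2 + 7*n + 3)/(2*(n - 4))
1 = 1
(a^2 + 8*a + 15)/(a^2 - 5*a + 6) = (a^2 + 8*a + 15)/(a^2 - 5*a + 6)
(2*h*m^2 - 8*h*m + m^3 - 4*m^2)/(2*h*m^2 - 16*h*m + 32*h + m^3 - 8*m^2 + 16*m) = m/(m - 4)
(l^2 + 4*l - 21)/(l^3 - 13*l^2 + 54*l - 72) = (l + 7)/(l^2 - 10*l + 24)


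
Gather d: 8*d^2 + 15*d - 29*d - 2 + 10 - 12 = 8*d^2 - 14*d - 4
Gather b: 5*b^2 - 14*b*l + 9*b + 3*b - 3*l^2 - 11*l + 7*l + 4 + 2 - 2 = 5*b^2 + b*(12 - 14*l) - 3*l^2 - 4*l + 4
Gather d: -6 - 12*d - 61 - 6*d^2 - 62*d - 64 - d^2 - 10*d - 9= -7*d^2 - 84*d - 140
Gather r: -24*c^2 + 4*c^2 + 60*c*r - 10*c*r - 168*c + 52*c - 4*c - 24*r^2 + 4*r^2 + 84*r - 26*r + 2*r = -20*c^2 - 120*c - 20*r^2 + r*(50*c + 60)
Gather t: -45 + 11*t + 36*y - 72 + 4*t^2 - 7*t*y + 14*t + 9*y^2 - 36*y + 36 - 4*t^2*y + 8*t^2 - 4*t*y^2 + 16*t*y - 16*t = t^2*(12 - 4*y) + t*(-4*y^2 + 9*y + 9) + 9*y^2 - 81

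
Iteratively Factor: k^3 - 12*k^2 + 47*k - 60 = (k - 5)*(k^2 - 7*k + 12) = (k - 5)*(k - 4)*(k - 3)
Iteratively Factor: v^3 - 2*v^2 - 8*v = (v)*(v^2 - 2*v - 8) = v*(v + 2)*(v - 4)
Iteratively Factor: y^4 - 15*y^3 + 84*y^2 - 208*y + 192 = (y - 4)*(y^3 - 11*y^2 + 40*y - 48) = (y - 4)^2*(y^2 - 7*y + 12) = (y - 4)^3*(y - 3)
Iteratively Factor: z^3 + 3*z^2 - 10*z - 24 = (z - 3)*(z^2 + 6*z + 8) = (z - 3)*(z + 2)*(z + 4)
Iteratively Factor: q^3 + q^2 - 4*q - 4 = (q + 1)*(q^2 - 4) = (q + 1)*(q + 2)*(q - 2)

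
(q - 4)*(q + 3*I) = q^2 - 4*q + 3*I*q - 12*I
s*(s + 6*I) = s^2 + 6*I*s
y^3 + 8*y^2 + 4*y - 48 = (y - 2)*(y + 4)*(y + 6)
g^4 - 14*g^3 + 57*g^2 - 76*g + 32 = (g - 8)*(g - 4)*(g - 1)^2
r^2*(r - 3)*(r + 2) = r^4 - r^3 - 6*r^2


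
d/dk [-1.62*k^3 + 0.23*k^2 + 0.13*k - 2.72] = -4.86*k^2 + 0.46*k + 0.13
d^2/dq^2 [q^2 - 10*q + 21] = 2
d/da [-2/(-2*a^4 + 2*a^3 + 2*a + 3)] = 4*(-4*a^3 + 3*a^2 + 1)/(-2*a^4 + 2*a^3 + 2*a + 3)^2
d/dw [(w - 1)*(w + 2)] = 2*w + 1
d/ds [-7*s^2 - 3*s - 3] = -14*s - 3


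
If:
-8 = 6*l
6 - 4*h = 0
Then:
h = 3/2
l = -4/3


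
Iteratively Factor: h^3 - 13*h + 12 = (h + 4)*(h^2 - 4*h + 3) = (h - 3)*(h + 4)*(h - 1)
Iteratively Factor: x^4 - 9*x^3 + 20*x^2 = (x)*(x^3 - 9*x^2 + 20*x) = x*(x - 5)*(x^2 - 4*x) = x*(x - 5)*(x - 4)*(x)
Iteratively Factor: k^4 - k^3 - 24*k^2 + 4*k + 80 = (k - 5)*(k^3 + 4*k^2 - 4*k - 16) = (k - 5)*(k + 2)*(k^2 + 2*k - 8) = (k - 5)*(k + 2)*(k + 4)*(k - 2)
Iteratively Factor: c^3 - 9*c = (c - 3)*(c^2 + 3*c) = (c - 3)*(c + 3)*(c)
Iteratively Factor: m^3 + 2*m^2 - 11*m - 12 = (m + 4)*(m^2 - 2*m - 3) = (m + 1)*(m + 4)*(m - 3)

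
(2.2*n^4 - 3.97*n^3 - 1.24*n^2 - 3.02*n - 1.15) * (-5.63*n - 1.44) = -12.386*n^5 + 19.1831*n^4 + 12.698*n^3 + 18.7882*n^2 + 10.8233*n + 1.656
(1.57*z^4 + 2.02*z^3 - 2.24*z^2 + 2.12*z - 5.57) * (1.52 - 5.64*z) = -8.8548*z^5 - 9.0064*z^4 + 15.704*z^3 - 15.3616*z^2 + 34.6372*z - 8.4664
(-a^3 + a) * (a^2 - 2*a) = -a^5 + 2*a^4 + a^3 - 2*a^2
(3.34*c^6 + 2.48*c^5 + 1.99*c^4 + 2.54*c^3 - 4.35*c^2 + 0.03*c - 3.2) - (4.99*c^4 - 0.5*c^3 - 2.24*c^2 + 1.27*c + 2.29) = 3.34*c^6 + 2.48*c^5 - 3.0*c^4 + 3.04*c^3 - 2.11*c^2 - 1.24*c - 5.49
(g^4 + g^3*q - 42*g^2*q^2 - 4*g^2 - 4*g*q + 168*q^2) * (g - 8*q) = g^5 - 7*g^4*q - 50*g^3*q^2 - 4*g^3 + 336*g^2*q^3 + 28*g^2*q + 200*g*q^2 - 1344*q^3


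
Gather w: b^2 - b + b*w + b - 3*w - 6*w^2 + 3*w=b^2 + b*w - 6*w^2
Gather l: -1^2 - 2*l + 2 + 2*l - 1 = 0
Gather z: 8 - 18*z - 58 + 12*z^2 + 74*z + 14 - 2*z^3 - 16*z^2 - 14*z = -2*z^3 - 4*z^2 + 42*z - 36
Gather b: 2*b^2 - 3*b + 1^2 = 2*b^2 - 3*b + 1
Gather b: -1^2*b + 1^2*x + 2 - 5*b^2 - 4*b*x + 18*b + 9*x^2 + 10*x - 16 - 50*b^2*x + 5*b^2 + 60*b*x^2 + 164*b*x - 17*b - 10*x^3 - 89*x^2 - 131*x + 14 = -50*b^2*x + b*(60*x^2 + 160*x) - 10*x^3 - 80*x^2 - 120*x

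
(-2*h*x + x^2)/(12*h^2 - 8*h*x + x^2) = x/(-6*h + x)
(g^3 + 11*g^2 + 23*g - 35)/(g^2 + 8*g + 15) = (g^2 + 6*g - 7)/(g + 3)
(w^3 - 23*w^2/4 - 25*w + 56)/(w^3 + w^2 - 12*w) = (w^2 - 39*w/4 + 14)/(w*(w - 3))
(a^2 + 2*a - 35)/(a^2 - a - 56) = (a - 5)/(a - 8)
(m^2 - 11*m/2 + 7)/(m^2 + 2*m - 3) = (m^2 - 11*m/2 + 7)/(m^2 + 2*m - 3)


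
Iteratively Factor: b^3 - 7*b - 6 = (b + 2)*(b^2 - 2*b - 3) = (b - 3)*(b + 2)*(b + 1)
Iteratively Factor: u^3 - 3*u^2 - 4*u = (u)*(u^2 - 3*u - 4) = u*(u - 4)*(u + 1)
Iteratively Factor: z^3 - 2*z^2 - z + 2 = (z - 1)*(z^2 - z - 2) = (z - 2)*(z - 1)*(z + 1)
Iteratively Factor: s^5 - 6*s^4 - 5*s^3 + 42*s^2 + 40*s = (s)*(s^4 - 6*s^3 - 5*s^2 + 42*s + 40) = s*(s + 1)*(s^3 - 7*s^2 + 2*s + 40) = s*(s - 5)*(s + 1)*(s^2 - 2*s - 8) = s*(s - 5)*(s - 4)*(s + 1)*(s + 2)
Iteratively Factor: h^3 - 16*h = (h + 4)*(h^2 - 4*h) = h*(h + 4)*(h - 4)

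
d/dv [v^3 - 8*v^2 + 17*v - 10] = 3*v^2 - 16*v + 17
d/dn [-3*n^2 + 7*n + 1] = 7 - 6*n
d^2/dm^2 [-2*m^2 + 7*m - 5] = -4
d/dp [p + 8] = 1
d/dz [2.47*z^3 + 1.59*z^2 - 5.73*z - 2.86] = 7.41*z^2 + 3.18*z - 5.73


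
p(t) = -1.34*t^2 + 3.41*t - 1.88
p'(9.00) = -20.71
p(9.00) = -79.73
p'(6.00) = -12.67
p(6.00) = -29.66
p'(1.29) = -0.05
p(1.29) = 0.29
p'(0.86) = 1.11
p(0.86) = 0.06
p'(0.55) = 1.94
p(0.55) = -0.41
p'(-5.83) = 19.03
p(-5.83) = -67.31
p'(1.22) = 0.14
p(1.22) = 0.29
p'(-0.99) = 6.06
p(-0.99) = -6.57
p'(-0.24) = 4.05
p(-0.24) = -2.78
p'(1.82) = -1.47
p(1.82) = -0.11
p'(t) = 3.41 - 2.68*t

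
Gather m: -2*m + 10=10 - 2*m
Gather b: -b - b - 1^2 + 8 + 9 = 16 - 2*b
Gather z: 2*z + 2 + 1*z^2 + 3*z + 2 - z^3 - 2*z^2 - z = -z^3 - z^2 + 4*z + 4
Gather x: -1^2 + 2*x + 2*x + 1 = 4*x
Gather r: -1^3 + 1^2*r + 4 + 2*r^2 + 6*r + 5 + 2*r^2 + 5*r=4*r^2 + 12*r + 8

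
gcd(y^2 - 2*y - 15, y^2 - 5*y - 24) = y + 3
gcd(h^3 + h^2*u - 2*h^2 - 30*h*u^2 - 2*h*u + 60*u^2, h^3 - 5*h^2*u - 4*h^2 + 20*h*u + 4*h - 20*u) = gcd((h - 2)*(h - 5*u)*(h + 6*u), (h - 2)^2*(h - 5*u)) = -h^2 + 5*h*u + 2*h - 10*u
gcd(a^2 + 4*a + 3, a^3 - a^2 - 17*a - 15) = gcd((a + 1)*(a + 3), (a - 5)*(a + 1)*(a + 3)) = a^2 + 4*a + 3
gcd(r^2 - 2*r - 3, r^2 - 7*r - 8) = r + 1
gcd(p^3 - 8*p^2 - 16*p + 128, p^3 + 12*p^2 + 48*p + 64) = p + 4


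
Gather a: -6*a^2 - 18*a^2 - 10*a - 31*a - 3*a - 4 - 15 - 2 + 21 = -24*a^2 - 44*a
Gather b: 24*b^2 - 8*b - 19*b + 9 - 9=24*b^2 - 27*b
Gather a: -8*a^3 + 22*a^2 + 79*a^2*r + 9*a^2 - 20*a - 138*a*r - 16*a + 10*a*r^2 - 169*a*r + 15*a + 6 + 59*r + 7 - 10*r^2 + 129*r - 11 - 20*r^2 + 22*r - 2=-8*a^3 + a^2*(79*r + 31) + a*(10*r^2 - 307*r - 21) - 30*r^2 + 210*r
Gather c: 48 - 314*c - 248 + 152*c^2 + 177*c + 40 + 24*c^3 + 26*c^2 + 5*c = 24*c^3 + 178*c^2 - 132*c - 160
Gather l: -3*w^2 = -3*w^2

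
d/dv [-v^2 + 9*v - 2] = 9 - 2*v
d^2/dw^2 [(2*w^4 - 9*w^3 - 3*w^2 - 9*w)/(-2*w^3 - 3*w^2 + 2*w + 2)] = 2*(-68*w^6 + 228*w^5 + 426*w^4 + 245*w^3 + 330*w^2 + 270*w - 24)/(8*w^9 + 36*w^8 + 30*w^7 - 69*w^6 - 102*w^5 + 30*w^4 + 88*w^3 + 12*w^2 - 24*w - 8)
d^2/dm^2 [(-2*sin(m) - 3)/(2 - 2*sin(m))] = -(5*sin(m) + 10)/(2*(sin(m) - 1)^2)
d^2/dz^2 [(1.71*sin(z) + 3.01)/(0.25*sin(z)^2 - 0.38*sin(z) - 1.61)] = (-0.106875*sin(z)^5 - 0.91495*sin(z)^4 - 3.05805*sin(z)^3 - 3.105816*sin(z)^2 - 0.177023000000002*sin(z) + 1.199982)/(0.015625*sin(z)^6 - 0.07125*sin(z)^5 - 0.193575*sin(z)^4 + 0.862828*sin(z)^3 + 1.246623*sin(z)^2 - 2.954994*sin(z) - 4.173281)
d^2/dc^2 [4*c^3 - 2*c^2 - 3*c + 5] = 24*c - 4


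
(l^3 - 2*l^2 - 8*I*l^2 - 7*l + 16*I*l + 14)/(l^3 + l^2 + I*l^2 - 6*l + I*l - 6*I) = (l^2 - 8*I*l - 7)/(l^2 + l*(3 + I) + 3*I)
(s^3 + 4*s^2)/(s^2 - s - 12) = s^2*(s + 4)/(s^2 - s - 12)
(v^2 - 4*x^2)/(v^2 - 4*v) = (v^2 - 4*x^2)/(v*(v - 4))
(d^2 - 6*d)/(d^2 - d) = (d - 6)/(d - 1)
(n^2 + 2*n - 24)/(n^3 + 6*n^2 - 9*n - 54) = (n - 4)/(n^2 - 9)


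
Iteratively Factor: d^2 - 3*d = (d - 3)*(d)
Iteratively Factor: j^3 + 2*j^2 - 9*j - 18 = (j - 3)*(j^2 + 5*j + 6) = (j - 3)*(j + 2)*(j + 3)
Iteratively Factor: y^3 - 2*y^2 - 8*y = (y)*(y^2 - 2*y - 8) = y*(y - 4)*(y + 2)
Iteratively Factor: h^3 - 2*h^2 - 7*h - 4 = (h - 4)*(h^2 + 2*h + 1) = (h - 4)*(h + 1)*(h + 1)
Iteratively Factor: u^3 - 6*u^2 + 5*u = (u - 1)*(u^2 - 5*u) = (u - 5)*(u - 1)*(u)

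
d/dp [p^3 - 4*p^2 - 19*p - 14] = 3*p^2 - 8*p - 19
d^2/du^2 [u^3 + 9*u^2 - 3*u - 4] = 6*u + 18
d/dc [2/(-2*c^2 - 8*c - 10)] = 2*(c + 2)/(c^2 + 4*c + 5)^2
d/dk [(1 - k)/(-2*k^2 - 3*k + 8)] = (2*k^2 + 3*k - (k - 1)*(4*k + 3) - 8)/(2*k^2 + 3*k - 8)^2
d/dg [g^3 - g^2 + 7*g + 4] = 3*g^2 - 2*g + 7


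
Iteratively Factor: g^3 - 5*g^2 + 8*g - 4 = (g - 2)*(g^2 - 3*g + 2) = (g - 2)*(g - 1)*(g - 2)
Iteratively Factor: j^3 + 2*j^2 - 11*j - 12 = (j + 1)*(j^2 + j - 12) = (j - 3)*(j + 1)*(j + 4)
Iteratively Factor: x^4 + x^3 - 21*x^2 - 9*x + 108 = (x - 3)*(x^3 + 4*x^2 - 9*x - 36) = (x - 3)*(x + 4)*(x^2 - 9) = (x - 3)*(x + 3)*(x + 4)*(x - 3)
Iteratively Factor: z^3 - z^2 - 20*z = (z - 5)*(z^2 + 4*z) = (z - 5)*(z + 4)*(z)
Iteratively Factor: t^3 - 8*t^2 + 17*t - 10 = (t - 1)*(t^2 - 7*t + 10) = (t - 2)*(t - 1)*(t - 5)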